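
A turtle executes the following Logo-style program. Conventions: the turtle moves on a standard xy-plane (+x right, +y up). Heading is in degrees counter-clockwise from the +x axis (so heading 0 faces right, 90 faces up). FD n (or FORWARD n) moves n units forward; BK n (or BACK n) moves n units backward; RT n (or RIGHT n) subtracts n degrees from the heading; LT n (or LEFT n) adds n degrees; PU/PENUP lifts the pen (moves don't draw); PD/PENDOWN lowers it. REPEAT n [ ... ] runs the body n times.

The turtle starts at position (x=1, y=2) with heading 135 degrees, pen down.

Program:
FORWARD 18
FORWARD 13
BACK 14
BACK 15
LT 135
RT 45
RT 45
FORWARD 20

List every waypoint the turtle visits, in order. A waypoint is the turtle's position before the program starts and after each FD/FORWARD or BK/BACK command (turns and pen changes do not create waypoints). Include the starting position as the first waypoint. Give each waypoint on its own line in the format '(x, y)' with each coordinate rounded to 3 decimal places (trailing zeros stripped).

Executing turtle program step by step:
Start: pos=(1,2), heading=135, pen down
FD 18: (1,2) -> (-11.728,14.728) [heading=135, draw]
FD 13: (-11.728,14.728) -> (-20.92,23.92) [heading=135, draw]
BK 14: (-20.92,23.92) -> (-11.021,14.021) [heading=135, draw]
BK 15: (-11.021,14.021) -> (-0.414,3.414) [heading=135, draw]
LT 135: heading 135 -> 270
RT 45: heading 270 -> 225
RT 45: heading 225 -> 180
FD 20: (-0.414,3.414) -> (-20.414,3.414) [heading=180, draw]
Final: pos=(-20.414,3.414), heading=180, 5 segment(s) drawn
Waypoints (6 total):
(1, 2)
(-11.728, 14.728)
(-20.92, 23.92)
(-11.021, 14.021)
(-0.414, 3.414)
(-20.414, 3.414)

Answer: (1, 2)
(-11.728, 14.728)
(-20.92, 23.92)
(-11.021, 14.021)
(-0.414, 3.414)
(-20.414, 3.414)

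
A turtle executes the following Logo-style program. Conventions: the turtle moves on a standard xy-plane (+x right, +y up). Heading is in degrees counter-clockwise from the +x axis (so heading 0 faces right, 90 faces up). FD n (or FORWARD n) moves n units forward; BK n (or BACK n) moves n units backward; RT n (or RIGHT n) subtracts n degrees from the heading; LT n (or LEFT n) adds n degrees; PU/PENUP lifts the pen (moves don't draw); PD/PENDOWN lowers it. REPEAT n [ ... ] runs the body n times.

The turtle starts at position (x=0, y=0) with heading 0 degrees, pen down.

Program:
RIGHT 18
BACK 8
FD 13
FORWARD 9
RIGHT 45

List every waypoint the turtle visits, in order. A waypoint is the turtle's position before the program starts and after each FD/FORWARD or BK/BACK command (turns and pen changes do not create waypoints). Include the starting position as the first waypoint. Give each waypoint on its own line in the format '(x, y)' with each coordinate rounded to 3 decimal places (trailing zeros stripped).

Executing turtle program step by step:
Start: pos=(0,0), heading=0, pen down
RT 18: heading 0 -> 342
BK 8: (0,0) -> (-7.608,2.472) [heading=342, draw]
FD 13: (-7.608,2.472) -> (4.755,-1.545) [heading=342, draw]
FD 9: (4.755,-1.545) -> (13.315,-4.326) [heading=342, draw]
RT 45: heading 342 -> 297
Final: pos=(13.315,-4.326), heading=297, 3 segment(s) drawn
Waypoints (4 total):
(0, 0)
(-7.608, 2.472)
(4.755, -1.545)
(13.315, -4.326)

Answer: (0, 0)
(-7.608, 2.472)
(4.755, -1.545)
(13.315, -4.326)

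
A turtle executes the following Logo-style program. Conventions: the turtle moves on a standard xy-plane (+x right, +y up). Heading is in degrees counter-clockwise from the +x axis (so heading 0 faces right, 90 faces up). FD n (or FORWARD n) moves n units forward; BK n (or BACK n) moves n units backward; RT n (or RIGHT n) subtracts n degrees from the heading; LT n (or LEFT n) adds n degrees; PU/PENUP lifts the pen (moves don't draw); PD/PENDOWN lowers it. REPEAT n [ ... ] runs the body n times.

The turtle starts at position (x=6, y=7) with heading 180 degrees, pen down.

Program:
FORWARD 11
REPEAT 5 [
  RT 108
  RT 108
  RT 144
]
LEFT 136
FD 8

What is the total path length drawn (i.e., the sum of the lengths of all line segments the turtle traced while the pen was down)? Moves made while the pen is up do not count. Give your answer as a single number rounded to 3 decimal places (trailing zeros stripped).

Answer: 19

Derivation:
Executing turtle program step by step:
Start: pos=(6,7), heading=180, pen down
FD 11: (6,7) -> (-5,7) [heading=180, draw]
REPEAT 5 [
  -- iteration 1/5 --
  RT 108: heading 180 -> 72
  RT 108: heading 72 -> 324
  RT 144: heading 324 -> 180
  -- iteration 2/5 --
  RT 108: heading 180 -> 72
  RT 108: heading 72 -> 324
  RT 144: heading 324 -> 180
  -- iteration 3/5 --
  RT 108: heading 180 -> 72
  RT 108: heading 72 -> 324
  RT 144: heading 324 -> 180
  -- iteration 4/5 --
  RT 108: heading 180 -> 72
  RT 108: heading 72 -> 324
  RT 144: heading 324 -> 180
  -- iteration 5/5 --
  RT 108: heading 180 -> 72
  RT 108: heading 72 -> 324
  RT 144: heading 324 -> 180
]
LT 136: heading 180 -> 316
FD 8: (-5,7) -> (0.755,1.443) [heading=316, draw]
Final: pos=(0.755,1.443), heading=316, 2 segment(s) drawn

Segment lengths:
  seg 1: (6,7) -> (-5,7), length = 11
  seg 2: (-5,7) -> (0.755,1.443), length = 8
Total = 19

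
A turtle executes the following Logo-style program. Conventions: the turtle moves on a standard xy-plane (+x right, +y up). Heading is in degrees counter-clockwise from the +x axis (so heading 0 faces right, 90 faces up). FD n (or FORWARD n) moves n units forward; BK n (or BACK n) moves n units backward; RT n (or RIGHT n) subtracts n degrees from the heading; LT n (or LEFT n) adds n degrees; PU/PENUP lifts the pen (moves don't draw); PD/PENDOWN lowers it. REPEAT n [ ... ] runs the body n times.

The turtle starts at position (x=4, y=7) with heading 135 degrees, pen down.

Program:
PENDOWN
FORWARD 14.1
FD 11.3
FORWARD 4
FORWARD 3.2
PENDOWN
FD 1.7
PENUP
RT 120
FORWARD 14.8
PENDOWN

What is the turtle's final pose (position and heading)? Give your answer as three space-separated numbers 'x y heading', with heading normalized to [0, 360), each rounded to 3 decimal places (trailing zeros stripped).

Executing turtle program step by step:
Start: pos=(4,7), heading=135, pen down
PD: pen down
FD 14.1: (4,7) -> (-5.97,16.97) [heading=135, draw]
FD 11.3: (-5.97,16.97) -> (-13.961,24.961) [heading=135, draw]
FD 4: (-13.961,24.961) -> (-16.789,27.789) [heading=135, draw]
FD 3.2: (-16.789,27.789) -> (-19.052,30.052) [heading=135, draw]
PD: pen down
FD 1.7: (-19.052,30.052) -> (-20.254,31.254) [heading=135, draw]
PU: pen up
RT 120: heading 135 -> 15
FD 14.8: (-20.254,31.254) -> (-5.958,35.084) [heading=15, move]
PD: pen down
Final: pos=(-5.958,35.084), heading=15, 5 segment(s) drawn

Answer: -5.958 35.084 15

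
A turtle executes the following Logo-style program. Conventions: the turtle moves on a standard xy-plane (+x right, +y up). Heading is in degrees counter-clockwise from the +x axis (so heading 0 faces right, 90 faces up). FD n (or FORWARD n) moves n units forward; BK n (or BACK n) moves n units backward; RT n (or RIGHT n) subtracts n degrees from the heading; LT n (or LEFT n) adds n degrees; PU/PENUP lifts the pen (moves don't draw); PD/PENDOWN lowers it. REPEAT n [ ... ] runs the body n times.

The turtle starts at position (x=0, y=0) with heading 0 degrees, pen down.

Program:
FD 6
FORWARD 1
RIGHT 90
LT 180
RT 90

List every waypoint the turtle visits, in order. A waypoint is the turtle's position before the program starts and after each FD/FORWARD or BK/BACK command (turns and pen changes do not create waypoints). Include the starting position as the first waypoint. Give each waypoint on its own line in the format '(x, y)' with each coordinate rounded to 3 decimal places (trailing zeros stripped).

Executing turtle program step by step:
Start: pos=(0,0), heading=0, pen down
FD 6: (0,0) -> (6,0) [heading=0, draw]
FD 1: (6,0) -> (7,0) [heading=0, draw]
RT 90: heading 0 -> 270
LT 180: heading 270 -> 90
RT 90: heading 90 -> 0
Final: pos=(7,0), heading=0, 2 segment(s) drawn
Waypoints (3 total):
(0, 0)
(6, 0)
(7, 0)

Answer: (0, 0)
(6, 0)
(7, 0)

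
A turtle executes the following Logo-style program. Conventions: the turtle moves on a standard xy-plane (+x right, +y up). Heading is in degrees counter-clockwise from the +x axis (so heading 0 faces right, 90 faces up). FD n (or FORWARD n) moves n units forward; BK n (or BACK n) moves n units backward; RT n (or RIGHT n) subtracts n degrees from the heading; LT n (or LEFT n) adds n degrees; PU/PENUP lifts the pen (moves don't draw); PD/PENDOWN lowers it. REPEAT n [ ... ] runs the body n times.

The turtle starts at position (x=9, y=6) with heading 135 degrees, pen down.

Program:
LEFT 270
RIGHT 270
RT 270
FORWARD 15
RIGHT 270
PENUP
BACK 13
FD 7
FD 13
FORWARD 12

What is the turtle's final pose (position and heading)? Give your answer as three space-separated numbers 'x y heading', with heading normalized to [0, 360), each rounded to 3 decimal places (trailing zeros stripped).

Executing turtle program step by step:
Start: pos=(9,6), heading=135, pen down
LT 270: heading 135 -> 45
RT 270: heading 45 -> 135
RT 270: heading 135 -> 225
FD 15: (9,6) -> (-1.607,-4.607) [heading=225, draw]
RT 270: heading 225 -> 315
PU: pen up
BK 13: (-1.607,-4.607) -> (-10.799,4.586) [heading=315, move]
FD 7: (-10.799,4.586) -> (-5.849,-0.364) [heading=315, move]
FD 13: (-5.849,-0.364) -> (3.343,-9.556) [heading=315, move]
FD 12: (3.343,-9.556) -> (11.828,-18.042) [heading=315, move]
Final: pos=(11.828,-18.042), heading=315, 1 segment(s) drawn

Answer: 11.828 -18.042 315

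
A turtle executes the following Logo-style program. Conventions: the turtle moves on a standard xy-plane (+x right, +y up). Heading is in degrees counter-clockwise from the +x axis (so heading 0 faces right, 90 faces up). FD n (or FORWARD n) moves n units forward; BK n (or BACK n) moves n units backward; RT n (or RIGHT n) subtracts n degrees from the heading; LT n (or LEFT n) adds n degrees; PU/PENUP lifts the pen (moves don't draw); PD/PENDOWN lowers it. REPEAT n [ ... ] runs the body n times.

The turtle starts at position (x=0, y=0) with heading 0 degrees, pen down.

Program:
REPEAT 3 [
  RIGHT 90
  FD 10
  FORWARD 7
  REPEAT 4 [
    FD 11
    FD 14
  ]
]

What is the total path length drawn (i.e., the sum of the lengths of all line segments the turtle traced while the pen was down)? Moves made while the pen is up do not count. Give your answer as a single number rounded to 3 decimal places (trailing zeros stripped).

Executing turtle program step by step:
Start: pos=(0,0), heading=0, pen down
REPEAT 3 [
  -- iteration 1/3 --
  RT 90: heading 0 -> 270
  FD 10: (0,0) -> (0,-10) [heading=270, draw]
  FD 7: (0,-10) -> (0,-17) [heading=270, draw]
  REPEAT 4 [
    -- iteration 1/4 --
    FD 11: (0,-17) -> (0,-28) [heading=270, draw]
    FD 14: (0,-28) -> (0,-42) [heading=270, draw]
    -- iteration 2/4 --
    FD 11: (0,-42) -> (0,-53) [heading=270, draw]
    FD 14: (0,-53) -> (0,-67) [heading=270, draw]
    -- iteration 3/4 --
    FD 11: (0,-67) -> (0,-78) [heading=270, draw]
    FD 14: (0,-78) -> (0,-92) [heading=270, draw]
    -- iteration 4/4 --
    FD 11: (0,-92) -> (0,-103) [heading=270, draw]
    FD 14: (0,-103) -> (0,-117) [heading=270, draw]
  ]
  -- iteration 2/3 --
  RT 90: heading 270 -> 180
  FD 10: (0,-117) -> (-10,-117) [heading=180, draw]
  FD 7: (-10,-117) -> (-17,-117) [heading=180, draw]
  REPEAT 4 [
    -- iteration 1/4 --
    FD 11: (-17,-117) -> (-28,-117) [heading=180, draw]
    FD 14: (-28,-117) -> (-42,-117) [heading=180, draw]
    -- iteration 2/4 --
    FD 11: (-42,-117) -> (-53,-117) [heading=180, draw]
    FD 14: (-53,-117) -> (-67,-117) [heading=180, draw]
    -- iteration 3/4 --
    FD 11: (-67,-117) -> (-78,-117) [heading=180, draw]
    FD 14: (-78,-117) -> (-92,-117) [heading=180, draw]
    -- iteration 4/4 --
    FD 11: (-92,-117) -> (-103,-117) [heading=180, draw]
    FD 14: (-103,-117) -> (-117,-117) [heading=180, draw]
  ]
  -- iteration 3/3 --
  RT 90: heading 180 -> 90
  FD 10: (-117,-117) -> (-117,-107) [heading=90, draw]
  FD 7: (-117,-107) -> (-117,-100) [heading=90, draw]
  REPEAT 4 [
    -- iteration 1/4 --
    FD 11: (-117,-100) -> (-117,-89) [heading=90, draw]
    FD 14: (-117,-89) -> (-117,-75) [heading=90, draw]
    -- iteration 2/4 --
    FD 11: (-117,-75) -> (-117,-64) [heading=90, draw]
    FD 14: (-117,-64) -> (-117,-50) [heading=90, draw]
    -- iteration 3/4 --
    FD 11: (-117,-50) -> (-117,-39) [heading=90, draw]
    FD 14: (-117,-39) -> (-117,-25) [heading=90, draw]
    -- iteration 4/4 --
    FD 11: (-117,-25) -> (-117,-14) [heading=90, draw]
    FD 14: (-117,-14) -> (-117,0) [heading=90, draw]
  ]
]
Final: pos=(-117,0), heading=90, 30 segment(s) drawn

Segment lengths:
  seg 1: (0,0) -> (0,-10), length = 10
  seg 2: (0,-10) -> (0,-17), length = 7
  seg 3: (0,-17) -> (0,-28), length = 11
  seg 4: (0,-28) -> (0,-42), length = 14
  seg 5: (0,-42) -> (0,-53), length = 11
  seg 6: (0,-53) -> (0,-67), length = 14
  seg 7: (0,-67) -> (0,-78), length = 11
  seg 8: (0,-78) -> (0,-92), length = 14
  seg 9: (0,-92) -> (0,-103), length = 11
  seg 10: (0,-103) -> (0,-117), length = 14
  seg 11: (0,-117) -> (-10,-117), length = 10
  seg 12: (-10,-117) -> (-17,-117), length = 7
  seg 13: (-17,-117) -> (-28,-117), length = 11
  seg 14: (-28,-117) -> (-42,-117), length = 14
  seg 15: (-42,-117) -> (-53,-117), length = 11
  seg 16: (-53,-117) -> (-67,-117), length = 14
  seg 17: (-67,-117) -> (-78,-117), length = 11
  seg 18: (-78,-117) -> (-92,-117), length = 14
  seg 19: (-92,-117) -> (-103,-117), length = 11
  seg 20: (-103,-117) -> (-117,-117), length = 14
  seg 21: (-117,-117) -> (-117,-107), length = 10
  seg 22: (-117,-107) -> (-117,-100), length = 7
  seg 23: (-117,-100) -> (-117,-89), length = 11
  seg 24: (-117,-89) -> (-117,-75), length = 14
  seg 25: (-117,-75) -> (-117,-64), length = 11
  seg 26: (-117,-64) -> (-117,-50), length = 14
  seg 27: (-117,-50) -> (-117,-39), length = 11
  seg 28: (-117,-39) -> (-117,-25), length = 14
  seg 29: (-117,-25) -> (-117,-14), length = 11
  seg 30: (-117,-14) -> (-117,0), length = 14
Total = 351

Answer: 351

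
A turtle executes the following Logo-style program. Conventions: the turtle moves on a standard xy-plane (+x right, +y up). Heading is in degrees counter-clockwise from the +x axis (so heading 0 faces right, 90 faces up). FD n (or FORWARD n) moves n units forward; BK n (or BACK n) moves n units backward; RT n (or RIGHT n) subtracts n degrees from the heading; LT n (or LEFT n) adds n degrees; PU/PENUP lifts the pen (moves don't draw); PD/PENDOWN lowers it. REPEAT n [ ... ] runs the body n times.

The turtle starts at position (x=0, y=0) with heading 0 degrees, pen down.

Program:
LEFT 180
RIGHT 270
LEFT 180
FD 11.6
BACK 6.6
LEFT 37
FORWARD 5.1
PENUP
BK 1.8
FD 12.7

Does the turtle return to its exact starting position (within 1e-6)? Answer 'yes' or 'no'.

Executing turtle program step by step:
Start: pos=(0,0), heading=0, pen down
LT 180: heading 0 -> 180
RT 270: heading 180 -> 270
LT 180: heading 270 -> 90
FD 11.6: (0,0) -> (0,11.6) [heading=90, draw]
BK 6.6: (0,11.6) -> (0,5) [heading=90, draw]
LT 37: heading 90 -> 127
FD 5.1: (0,5) -> (-3.069,9.073) [heading=127, draw]
PU: pen up
BK 1.8: (-3.069,9.073) -> (-1.986,7.635) [heading=127, move]
FD 12.7: (-1.986,7.635) -> (-9.629,17.778) [heading=127, move]
Final: pos=(-9.629,17.778), heading=127, 3 segment(s) drawn

Start position: (0, 0)
Final position: (-9.629, 17.778)
Distance = 20.218; >= 1e-6 -> NOT closed

Answer: no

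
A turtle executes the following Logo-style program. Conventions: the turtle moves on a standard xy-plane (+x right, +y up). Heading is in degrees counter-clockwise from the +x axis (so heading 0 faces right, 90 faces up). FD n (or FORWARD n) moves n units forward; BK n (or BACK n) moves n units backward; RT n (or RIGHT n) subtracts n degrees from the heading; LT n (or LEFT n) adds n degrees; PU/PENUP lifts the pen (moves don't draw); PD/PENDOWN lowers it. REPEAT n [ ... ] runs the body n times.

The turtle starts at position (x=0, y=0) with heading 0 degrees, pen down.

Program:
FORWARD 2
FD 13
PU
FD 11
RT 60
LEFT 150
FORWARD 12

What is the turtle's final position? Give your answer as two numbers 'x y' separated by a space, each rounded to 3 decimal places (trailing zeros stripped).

Executing turtle program step by step:
Start: pos=(0,0), heading=0, pen down
FD 2: (0,0) -> (2,0) [heading=0, draw]
FD 13: (2,0) -> (15,0) [heading=0, draw]
PU: pen up
FD 11: (15,0) -> (26,0) [heading=0, move]
RT 60: heading 0 -> 300
LT 150: heading 300 -> 90
FD 12: (26,0) -> (26,12) [heading=90, move]
Final: pos=(26,12), heading=90, 2 segment(s) drawn

Answer: 26 12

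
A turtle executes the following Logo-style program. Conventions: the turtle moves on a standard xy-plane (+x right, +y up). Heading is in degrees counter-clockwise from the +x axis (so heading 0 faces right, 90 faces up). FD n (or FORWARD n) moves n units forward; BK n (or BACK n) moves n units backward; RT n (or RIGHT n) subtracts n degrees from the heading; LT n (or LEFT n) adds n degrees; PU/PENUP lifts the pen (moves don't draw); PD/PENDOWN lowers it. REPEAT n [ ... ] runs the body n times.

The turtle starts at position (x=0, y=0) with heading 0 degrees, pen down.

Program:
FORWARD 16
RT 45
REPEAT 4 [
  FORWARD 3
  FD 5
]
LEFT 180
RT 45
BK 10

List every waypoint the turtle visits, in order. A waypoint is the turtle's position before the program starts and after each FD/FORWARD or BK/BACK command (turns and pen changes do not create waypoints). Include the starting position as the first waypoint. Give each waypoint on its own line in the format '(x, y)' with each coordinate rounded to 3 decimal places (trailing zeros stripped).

Answer: (0, 0)
(16, 0)
(18.121, -2.121)
(21.657, -5.657)
(23.778, -7.778)
(27.314, -11.314)
(29.435, -13.435)
(32.971, -16.971)
(35.092, -19.092)
(38.627, -22.627)
(38.627, -32.627)

Derivation:
Executing turtle program step by step:
Start: pos=(0,0), heading=0, pen down
FD 16: (0,0) -> (16,0) [heading=0, draw]
RT 45: heading 0 -> 315
REPEAT 4 [
  -- iteration 1/4 --
  FD 3: (16,0) -> (18.121,-2.121) [heading=315, draw]
  FD 5: (18.121,-2.121) -> (21.657,-5.657) [heading=315, draw]
  -- iteration 2/4 --
  FD 3: (21.657,-5.657) -> (23.778,-7.778) [heading=315, draw]
  FD 5: (23.778,-7.778) -> (27.314,-11.314) [heading=315, draw]
  -- iteration 3/4 --
  FD 3: (27.314,-11.314) -> (29.435,-13.435) [heading=315, draw]
  FD 5: (29.435,-13.435) -> (32.971,-16.971) [heading=315, draw]
  -- iteration 4/4 --
  FD 3: (32.971,-16.971) -> (35.092,-19.092) [heading=315, draw]
  FD 5: (35.092,-19.092) -> (38.627,-22.627) [heading=315, draw]
]
LT 180: heading 315 -> 135
RT 45: heading 135 -> 90
BK 10: (38.627,-22.627) -> (38.627,-32.627) [heading=90, draw]
Final: pos=(38.627,-32.627), heading=90, 10 segment(s) drawn
Waypoints (11 total):
(0, 0)
(16, 0)
(18.121, -2.121)
(21.657, -5.657)
(23.778, -7.778)
(27.314, -11.314)
(29.435, -13.435)
(32.971, -16.971)
(35.092, -19.092)
(38.627, -22.627)
(38.627, -32.627)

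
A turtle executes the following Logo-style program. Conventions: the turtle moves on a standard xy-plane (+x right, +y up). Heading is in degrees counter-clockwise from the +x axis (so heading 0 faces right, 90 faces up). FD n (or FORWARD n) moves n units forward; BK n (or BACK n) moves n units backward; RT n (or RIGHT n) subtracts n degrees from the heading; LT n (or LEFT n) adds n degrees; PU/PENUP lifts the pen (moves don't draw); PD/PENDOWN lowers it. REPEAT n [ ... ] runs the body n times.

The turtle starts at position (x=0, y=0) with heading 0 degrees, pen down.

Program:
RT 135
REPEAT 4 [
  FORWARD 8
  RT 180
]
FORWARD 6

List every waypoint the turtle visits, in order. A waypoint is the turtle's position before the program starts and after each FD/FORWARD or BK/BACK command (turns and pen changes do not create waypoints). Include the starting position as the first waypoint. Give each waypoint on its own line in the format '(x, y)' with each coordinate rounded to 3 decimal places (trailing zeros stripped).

Answer: (0, 0)
(-5.657, -5.657)
(0, 0)
(-5.657, -5.657)
(0, 0)
(-4.243, -4.243)

Derivation:
Executing turtle program step by step:
Start: pos=(0,0), heading=0, pen down
RT 135: heading 0 -> 225
REPEAT 4 [
  -- iteration 1/4 --
  FD 8: (0,0) -> (-5.657,-5.657) [heading=225, draw]
  RT 180: heading 225 -> 45
  -- iteration 2/4 --
  FD 8: (-5.657,-5.657) -> (0,0) [heading=45, draw]
  RT 180: heading 45 -> 225
  -- iteration 3/4 --
  FD 8: (0,0) -> (-5.657,-5.657) [heading=225, draw]
  RT 180: heading 225 -> 45
  -- iteration 4/4 --
  FD 8: (-5.657,-5.657) -> (0,0) [heading=45, draw]
  RT 180: heading 45 -> 225
]
FD 6: (0,0) -> (-4.243,-4.243) [heading=225, draw]
Final: pos=(-4.243,-4.243), heading=225, 5 segment(s) drawn
Waypoints (6 total):
(0, 0)
(-5.657, -5.657)
(0, 0)
(-5.657, -5.657)
(0, 0)
(-4.243, -4.243)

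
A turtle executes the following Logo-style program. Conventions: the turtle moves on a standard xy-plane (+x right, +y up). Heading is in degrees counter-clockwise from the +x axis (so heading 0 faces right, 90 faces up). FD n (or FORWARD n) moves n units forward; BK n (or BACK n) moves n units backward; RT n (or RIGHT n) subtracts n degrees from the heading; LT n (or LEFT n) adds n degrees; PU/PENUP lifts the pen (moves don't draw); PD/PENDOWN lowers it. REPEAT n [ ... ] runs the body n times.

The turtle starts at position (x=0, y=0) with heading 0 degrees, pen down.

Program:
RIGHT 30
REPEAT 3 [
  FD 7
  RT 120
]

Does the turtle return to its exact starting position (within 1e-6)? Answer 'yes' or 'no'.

Executing turtle program step by step:
Start: pos=(0,0), heading=0, pen down
RT 30: heading 0 -> 330
REPEAT 3 [
  -- iteration 1/3 --
  FD 7: (0,0) -> (6.062,-3.5) [heading=330, draw]
  RT 120: heading 330 -> 210
  -- iteration 2/3 --
  FD 7: (6.062,-3.5) -> (0,-7) [heading=210, draw]
  RT 120: heading 210 -> 90
  -- iteration 3/3 --
  FD 7: (0,-7) -> (0,0) [heading=90, draw]
  RT 120: heading 90 -> 330
]
Final: pos=(0,0), heading=330, 3 segment(s) drawn

Start position: (0, 0)
Final position: (0, 0)
Distance = 0; < 1e-6 -> CLOSED

Answer: yes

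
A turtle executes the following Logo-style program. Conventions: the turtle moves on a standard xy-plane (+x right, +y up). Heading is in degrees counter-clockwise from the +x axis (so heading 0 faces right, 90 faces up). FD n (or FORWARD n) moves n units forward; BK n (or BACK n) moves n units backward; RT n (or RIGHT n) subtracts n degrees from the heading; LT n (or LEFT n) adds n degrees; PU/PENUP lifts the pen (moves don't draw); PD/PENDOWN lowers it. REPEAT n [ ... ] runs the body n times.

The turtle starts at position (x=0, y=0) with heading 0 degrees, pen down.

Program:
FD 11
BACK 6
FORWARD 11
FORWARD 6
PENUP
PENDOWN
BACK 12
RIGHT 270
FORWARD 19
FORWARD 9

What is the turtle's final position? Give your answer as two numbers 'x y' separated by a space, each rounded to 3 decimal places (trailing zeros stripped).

Answer: 10 28

Derivation:
Executing turtle program step by step:
Start: pos=(0,0), heading=0, pen down
FD 11: (0,0) -> (11,0) [heading=0, draw]
BK 6: (11,0) -> (5,0) [heading=0, draw]
FD 11: (5,0) -> (16,0) [heading=0, draw]
FD 6: (16,0) -> (22,0) [heading=0, draw]
PU: pen up
PD: pen down
BK 12: (22,0) -> (10,0) [heading=0, draw]
RT 270: heading 0 -> 90
FD 19: (10,0) -> (10,19) [heading=90, draw]
FD 9: (10,19) -> (10,28) [heading=90, draw]
Final: pos=(10,28), heading=90, 7 segment(s) drawn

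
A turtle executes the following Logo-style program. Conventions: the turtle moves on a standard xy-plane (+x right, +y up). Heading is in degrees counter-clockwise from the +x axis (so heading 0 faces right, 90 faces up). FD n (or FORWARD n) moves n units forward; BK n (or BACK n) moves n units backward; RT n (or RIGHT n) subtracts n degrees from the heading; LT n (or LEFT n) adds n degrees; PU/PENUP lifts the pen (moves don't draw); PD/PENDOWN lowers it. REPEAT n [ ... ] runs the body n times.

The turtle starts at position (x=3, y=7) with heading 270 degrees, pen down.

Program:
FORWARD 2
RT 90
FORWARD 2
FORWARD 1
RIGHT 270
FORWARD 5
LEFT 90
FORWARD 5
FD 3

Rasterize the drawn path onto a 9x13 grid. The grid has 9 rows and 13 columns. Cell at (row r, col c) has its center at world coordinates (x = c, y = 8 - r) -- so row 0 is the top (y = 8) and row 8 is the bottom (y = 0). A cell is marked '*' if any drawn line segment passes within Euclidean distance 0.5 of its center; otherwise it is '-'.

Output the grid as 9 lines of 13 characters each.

Answer: -------------
---*---------
---*---------
****---------
*------------
*------------
*------------
*------------
*********----

Derivation:
Segment 0: (3,7) -> (3,5)
Segment 1: (3,5) -> (1,5)
Segment 2: (1,5) -> (-0,5)
Segment 3: (-0,5) -> (-0,0)
Segment 4: (-0,0) -> (5,0)
Segment 5: (5,0) -> (8,0)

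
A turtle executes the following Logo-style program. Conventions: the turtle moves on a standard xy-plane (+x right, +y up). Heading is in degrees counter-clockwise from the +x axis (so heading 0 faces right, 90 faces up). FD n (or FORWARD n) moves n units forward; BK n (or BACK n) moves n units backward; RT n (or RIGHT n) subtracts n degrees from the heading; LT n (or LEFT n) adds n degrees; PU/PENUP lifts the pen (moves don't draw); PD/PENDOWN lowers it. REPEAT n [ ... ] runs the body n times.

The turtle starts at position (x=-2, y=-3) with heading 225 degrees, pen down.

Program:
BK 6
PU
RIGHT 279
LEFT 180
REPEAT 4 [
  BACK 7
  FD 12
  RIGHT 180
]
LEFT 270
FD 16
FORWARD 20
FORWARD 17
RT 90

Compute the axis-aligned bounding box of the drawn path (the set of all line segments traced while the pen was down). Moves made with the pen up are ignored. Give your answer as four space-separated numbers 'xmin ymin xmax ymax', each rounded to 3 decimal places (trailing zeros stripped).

Executing turtle program step by step:
Start: pos=(-2,-3), heading=225, pen down
BK 6: (-2,-3) -> (2.243,1.243) [heading=225, draw]
PU: pen up
RT 279: heading 225 -> 306
LT 180: heading 306 -> 126
REPEAT 4 [
  -- iteration 1/4 --
  BK 7: (2.243,1.243) -> (6.357,-4.42) [heading=126, move]
  FD 12: (6.357,-4.42) -> (-0.696,5.288) [heading=126, move]
  RT 180: heading 126 -> 306
  -- iteration 2/4 --
  BK 7: (-0.696,5.288) -> (-4.811,10.951) [heading=306, move]
  FD 12: (-4.811,10.951) -> (2.243,1.243) [heading=306, move]
  RT 180: heading 306 -> 126
  -- iteration 3/4 --
  BK 7: (2.243,1.243) -> (6.357,-4.42) [heading=126, move]
  FD 12: (6.357,-4.42) -> (-0.696,5.288) [heading=126, move]
  RT 180: heading 126 -> 306
  -- iteration 4/4 --
  BK 7: (-0.696,5.288) -> (-4.811,10.951) [heading=306, move]
  FD 12: (-4.811,10.951) -> (2.243,1.243) [heading=306, move]
  RT 180: heading 306 -> 126
]
LT 270: heading 126 -> 36
FD 16: (2.243,1.243) -> (15.187,10.647) [heading=36, move]
FD 20: (15.187,10.647) -> (31.367,22.403) [heading=36, move]
FD 17: (31.367,22.403) -> (45.121,32.395) [heading=36, move]
RT 90: heading 36 -> 306
Final: pos=(45.121,32.395), heading=306, 1 segment(s) drawn

Segment endpoints: x in {-2, 2.243}, y in {-3, 1.243}
xmin=-2, ymin=-3, xmax=2.243, ymax=1.243

Answer: -2 -3 2.243 1.243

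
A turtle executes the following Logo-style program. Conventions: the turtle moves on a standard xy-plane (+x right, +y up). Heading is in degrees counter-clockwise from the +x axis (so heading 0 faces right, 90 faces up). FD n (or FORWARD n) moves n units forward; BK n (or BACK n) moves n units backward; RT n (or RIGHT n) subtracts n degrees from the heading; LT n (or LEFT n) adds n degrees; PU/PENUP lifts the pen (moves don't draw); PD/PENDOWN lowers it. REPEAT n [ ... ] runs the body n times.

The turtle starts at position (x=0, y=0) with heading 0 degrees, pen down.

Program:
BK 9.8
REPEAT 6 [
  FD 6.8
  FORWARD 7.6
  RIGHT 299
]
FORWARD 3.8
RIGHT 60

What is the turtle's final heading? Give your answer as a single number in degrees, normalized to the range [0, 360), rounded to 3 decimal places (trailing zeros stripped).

Answer: 306

Derivation:
Executing turtle program step by step:
Start: pos=(0,0), heading=0, pen down
BK 9.8: (0,0) -> (-9.8,0) [heading=0, draw]
REPEAT 6 [
  -- iteration 1/6 --
  FD 6.8: (-9.8,0) -> (-3,0) [heading=0, draw]
  FD 7.6: (-3,0) -> (4.6,0) [heading=0, draw]
  RT 299: heading 0 -> 61
  -- iteration 2/6 --
  FD 6.8: (4.6,0) -> (7.897,5.947) [heading=61, draw]
  FD 7.6: (7.897,5.947) -> (11.581,12.595) [heading=61, draw]
  RT 299: heading 61 -> 122
  -- iteration 3/6 --
  FD 6.8: (11.581,12.595) -> (7.978,18.361) [heading=122, draw]
  FD 7.6: (7.978,18.361) -> (3.95,24.806) [heading=122, draw]
  RT 299: heading 122 -> 183
  -- iteration 4/6 --
  FD 6.8: (3.95,24.806) -> (-2.84,24.451) [heading=183, draw]
  FD 7.6: (-2.84,24.451) -> (-10.43,24.053) [heading=183, draw]
  RT 299: heading 183 -> 244
  -- iteration 5/6 --
  FD 6.8: (-10.43,24.053) -> (-13.411,17.941) [heading=244, draw]
  FD 7.6: (-13.411,17.941) -> (-16.742,11.11) [heading=244, draw]
  RT 299: heading 244 -> 305
  -- iteration 6/6 --
  FD 6.8: (-16.742,11.11) -> (-12.842,5.54) [heading=305, draw]
  FD 7.6: (-12.842,5.54) -> (-8.483,-0.686) [heading=305, draw]
  RT 299: heading 305 -> 6
]
FD 3.8: (-8.483,-0.686) -> (-4.704,-0.288) [heading=6, draw]
RT 60: heading 6 -> 306
Final: pos=(-4.704,-0.288), heading=306, 14 segment(s) drawn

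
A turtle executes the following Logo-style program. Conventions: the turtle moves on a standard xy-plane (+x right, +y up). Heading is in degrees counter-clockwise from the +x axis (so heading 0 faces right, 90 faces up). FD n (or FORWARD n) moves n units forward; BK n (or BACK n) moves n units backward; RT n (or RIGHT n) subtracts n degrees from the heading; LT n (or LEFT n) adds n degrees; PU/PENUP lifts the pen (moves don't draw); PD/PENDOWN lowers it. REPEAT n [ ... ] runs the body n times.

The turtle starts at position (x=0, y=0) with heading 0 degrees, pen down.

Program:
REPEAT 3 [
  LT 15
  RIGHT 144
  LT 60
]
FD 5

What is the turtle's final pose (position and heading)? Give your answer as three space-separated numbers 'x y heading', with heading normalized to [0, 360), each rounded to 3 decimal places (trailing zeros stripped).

Answer: -4.455 2.27 153

Derivation:
Executing turtle program step by step:
Start: pos=(0,0), heading=0, pen down
REPEAT 3 [
  -- iteration 1/3 --
  LT 15: heading 0 -> 15
  RT 144: heading 15 -> 231
  LT 60: heading 231 -> 291
  -- iteration 2/3 --
  LT 15: heading 291 -> 306
  RT 144: heading 306 -> 162
  LT 60: heading 162 -> 222
  -- iteration 3/3 --
  LT 15: heading 222 -> 237
  RT 144: heading 237 -> 93
  LT 60: heading 93 -> 153
]
FD 5: (0,0) -> (-4.455,2.27) [heading=153, draw]
Final: pos=(-4.455,2.27), heading=153, 1 segment(s) drawn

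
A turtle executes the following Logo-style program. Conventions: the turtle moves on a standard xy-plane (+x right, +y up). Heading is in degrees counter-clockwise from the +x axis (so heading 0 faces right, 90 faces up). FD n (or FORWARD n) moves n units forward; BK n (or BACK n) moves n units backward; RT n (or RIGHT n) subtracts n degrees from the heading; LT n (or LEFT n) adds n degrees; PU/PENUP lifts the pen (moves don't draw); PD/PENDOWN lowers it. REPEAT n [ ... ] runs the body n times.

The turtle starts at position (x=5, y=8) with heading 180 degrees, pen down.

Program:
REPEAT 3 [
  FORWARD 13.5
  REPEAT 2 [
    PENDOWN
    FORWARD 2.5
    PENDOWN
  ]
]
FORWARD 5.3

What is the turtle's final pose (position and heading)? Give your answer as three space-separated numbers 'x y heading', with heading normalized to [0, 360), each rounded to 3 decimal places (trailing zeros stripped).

Answer: -55.8 8 180

Derivation:
Executing turtle program step by step:
Start: pos=(5,8), heading=180, pen down
REPEAT 3 [
  -- iteration 1/3 --
  FD 13.5: (5,8) -> (-8.5,8) [heading=180, draw]
  REPEAT 2 [
    -- iteration 1/2 --
    PD: pen down
    FD 2.5: (-8.5,8) -> (-11,8) [heading=180, draw]
    PD: pen down
    -- iteration 2/2 --
    PD: pen down
    FD 2.5: (-11,8) -> (-13.5,8) [heading=180, draw]
    PD: pen down
  ]
  -- iteration 2/3 --
  FD 13.5: (-13.5,8) -> (-27,8) [heading=180, draw]
  REPEAT 2 [
    -- iteration 1/2 --
    PD: pen down
    FD 2.5: (-27,8) -> (-29.5,8) [heading=180, draw]
    PD: pen down
    -- iteration 2/2 --
    PD: pen down
    FD 2.5: (-29.5,8) -> (-32,8) [heading=180, draw]
    PD: pen down
  ]
  -- iteration 3/3 --
  FD 13.5: (-32,8) -> (-45.5,8) [heading=180, draw]
  REPEAT 2 [
    -- iteration 1/2 --
    PD: pen down
    FD 2.5: (-45.5,8) -> (-48,8) [heading=180, draw]
    PD: pen down
    -- iteration 2/2 --
    PD: pen down
    FD 2.5: (-48,8) -> (-50.5,8) [heading=180, draw]
    PD: pen down
  ]
]
FD 5.3: (-50.5,8) -> (-55.8,8) [heading=180, draw]
Final: pos=(-55.8,8), heading=180, 10 segment(s) drawn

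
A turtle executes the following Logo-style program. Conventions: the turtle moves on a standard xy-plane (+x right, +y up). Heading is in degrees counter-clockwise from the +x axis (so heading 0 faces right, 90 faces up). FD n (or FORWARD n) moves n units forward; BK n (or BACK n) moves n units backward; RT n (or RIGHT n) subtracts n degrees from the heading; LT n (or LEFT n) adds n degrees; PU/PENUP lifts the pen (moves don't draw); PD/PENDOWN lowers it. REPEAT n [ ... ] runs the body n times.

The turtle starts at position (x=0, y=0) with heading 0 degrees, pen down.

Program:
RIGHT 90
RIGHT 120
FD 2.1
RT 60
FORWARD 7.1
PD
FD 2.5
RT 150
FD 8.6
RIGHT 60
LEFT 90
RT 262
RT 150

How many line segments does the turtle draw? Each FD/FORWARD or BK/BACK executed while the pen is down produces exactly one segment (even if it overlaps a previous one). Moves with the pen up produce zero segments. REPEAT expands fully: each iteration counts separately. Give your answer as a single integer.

Answer: 4

Derivation:
Executing turtle program step by step:
Start: pos=(0,0), heading=0, pen down
RT 90: heading 0 -> 270
RT 120: heading 270 -> 150
FD 2.1: (0,0) -> (-1.819,1.05) [heading=150, draw]
RT 60: heading 150 -> 90
FD 7.1: (-1.819,1.05) -> (-1.819,8.15) [heading=90, draw]
PD: pen down
FD 2.5: (-1.819,8.15) -> (-1.819,10.65) [heading=90, draw]
RT 150: heading 90 -> 300
FD 8.6: (-1.819,10.65) -> (2.481,3.202) [heading=300, draw]
RT 60: heading 300 -> 240
LT 90: heading 240 -> 330
RT 262: heading 330 -> 68
RT 150: heading 68 -> 278
Final: pos=(2.481,3.202), heading=278, 4 segment(s) drawn
Segments drawn: 4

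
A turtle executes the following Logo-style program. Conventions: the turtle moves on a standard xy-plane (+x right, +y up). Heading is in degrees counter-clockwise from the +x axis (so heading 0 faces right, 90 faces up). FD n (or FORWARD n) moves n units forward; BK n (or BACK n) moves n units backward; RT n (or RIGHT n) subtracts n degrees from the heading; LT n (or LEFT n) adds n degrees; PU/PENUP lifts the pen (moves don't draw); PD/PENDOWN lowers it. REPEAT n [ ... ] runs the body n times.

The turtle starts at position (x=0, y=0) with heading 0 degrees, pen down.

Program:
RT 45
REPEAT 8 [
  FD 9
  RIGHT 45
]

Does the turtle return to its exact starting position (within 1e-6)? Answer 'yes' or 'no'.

Answer: yes

Derivation:
Executing turtle program step by step:
Start: pos=(0,0), heading=0, pen down
RT 45: heading 0 -> 315
REPEAT 8 [
  -- iteration 1/8 --
  FD 9: (0,0) -> (6.364,-6.364) [heading=315, draw]
  RT 45: heading 315 -> 270
  -- iteration 2/8 --
  FD 9: (6.364,-6.364) -> (6.364,-15.364) [heading=270, draw]
  RT 45: heading 270 -> 225
  -- iteration 3/8 --
  FD 9: (6.364,-15.364) -> (0,-21.728) [heading=225, draw]
  RT 45: heading 225 -> 180
  -- iteration 4/8 --
  FD 9: (0,-21.728) -> (-9,-21.728) [heading=180, draw]
  RT 45: heading 180 -> 135
  -- iteration 5/8 --
  FD 9: (-9,-21.728) -> (-15.364,-15.364) [heading=135, draw]
  RT 45: heading 135 -> 90
  -- iteration 6/8 --
  FD 9: (-15.364,-15.364) -> (-15.364,-6.364) [heading=90, draw]
  RT 45: heading 90 -> 45
  -- iteration 7/8 --
  FD 9: (-15.364,-6.364) -> (-9,0) [heading=45, draw]
  RT 45: heading 45 -> 0
  -- iteration 8/8 --
  FD 9: (-9,0) -> (0,0) [heading=0, draw]
  RT 45: heading 0 -> 315
]
Final: pos=(0,0), heading=315, 8 segment(s) drawn

Start position: (0, 0)
Final position: (0, 0)
Distance = 0; < 1e-6 -> CLOSED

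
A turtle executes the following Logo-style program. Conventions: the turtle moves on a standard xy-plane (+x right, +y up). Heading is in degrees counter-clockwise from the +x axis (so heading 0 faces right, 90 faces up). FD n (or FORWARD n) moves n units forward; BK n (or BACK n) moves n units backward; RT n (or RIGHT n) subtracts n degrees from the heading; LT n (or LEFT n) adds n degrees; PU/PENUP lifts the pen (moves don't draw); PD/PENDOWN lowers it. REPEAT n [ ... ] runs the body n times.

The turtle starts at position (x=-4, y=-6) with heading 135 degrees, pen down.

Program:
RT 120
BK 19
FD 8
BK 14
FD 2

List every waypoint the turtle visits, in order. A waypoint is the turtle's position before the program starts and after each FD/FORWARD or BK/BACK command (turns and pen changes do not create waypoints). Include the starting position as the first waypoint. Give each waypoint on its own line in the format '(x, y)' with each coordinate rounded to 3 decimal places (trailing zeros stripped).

Answer: (-4, -6)
(-22.353, -10.918)
(-14.625, -8.847)
(-28.148, -12.47)
(-26.216, -11.953)

Derivation:
Executing turtle program step by step:
Start: pos=(-4,-6), heading=135, pen down
RT 120: heading 135 -> 15
BK 19: (-4,-6) -> (-22.353,-10.918) [heading=15, draw]
FD 8: (-22.353,-10.918) -> (-14.625,-8.847) [heading=15, draw]
BK 14: (-14.625,-8.847) -> (-28.148,-12.47) [heading=15, draw]
FD 2: (-28.148,-12.47) -> (-26.216,-11.953) [heading=15, draw]
Final: pos=(-26.216,-11.953), heading=15, 4 segment(s) drawn
Waypoints (5 total):
(-4, -6)
(-22.353, -10.918)
(-14.625, -8.847)
(-28.148, -12.47)
(-26.216, -11.953)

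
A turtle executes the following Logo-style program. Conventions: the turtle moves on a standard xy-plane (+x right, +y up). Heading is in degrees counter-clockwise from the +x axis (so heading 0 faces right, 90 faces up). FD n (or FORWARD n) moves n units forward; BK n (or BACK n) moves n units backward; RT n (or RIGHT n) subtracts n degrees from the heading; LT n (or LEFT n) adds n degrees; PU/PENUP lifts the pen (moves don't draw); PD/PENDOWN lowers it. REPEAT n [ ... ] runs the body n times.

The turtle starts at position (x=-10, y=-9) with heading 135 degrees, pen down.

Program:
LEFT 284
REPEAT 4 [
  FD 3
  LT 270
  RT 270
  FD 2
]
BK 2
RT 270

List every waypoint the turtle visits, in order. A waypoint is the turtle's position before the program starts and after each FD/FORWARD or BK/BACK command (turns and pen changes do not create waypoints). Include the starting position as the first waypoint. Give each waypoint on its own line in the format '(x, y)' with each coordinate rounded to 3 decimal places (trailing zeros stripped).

Executing turtle program step by step:
Start: pos=(-10,-9), heading=135, pen down
LT 284: heading 135 -> 59
REPEAT 4 [
  -- iteration 1/4 --
  FD 3: (-10,-9) -> (-8.455,-6.428) [heading=59, draw]
  LT 270: heading 59 -> 329
  RT 270: heading 329 -> 59
  FD 2: (-8.455,-6.428) -> (-7.425,-4.714) [heading=59, draw]
  -- iteration 2/4 --
  FD 3: (-7.425,-4.714) -> (-5.88,-2.143) [heading=59, draw]
  LT 270: heading 59 -> 329
  RT 270: heading 329 -> 59
  FD 2: (-5.88,-2.143) -> (-4.85,-0.428) [heading=59, draw]
  -- iteration 3/4 --
  FD 3: (-4.85,-0.428) -> (-3.305,2.143) [heading=59, draw]
  LT 270: heading 59 -> 329
  RT 270: heading 329 -> 59
  FD 2: (-3.305,2.143) -> (-2.274,3.858) [heading=59, draw]
  -- iteration 4/4 --
  FD 3: (-2.274,3.858) -> (-0.729,6.429) [heading=59, draw]
  LT 270: heading 59 -> 329
  RT 270: heading 329 -> 59
  FD 2: (-0.729,6.429) -> (0.301,8.143) [heading=59, draw]
]
BK 2: (0.301,8.143) -> (-0.729,6.429) [heading=59, draw]
RT 270: heading 59 -> 149
Final: pos=(-0.729,6.429), heading=149, 9 segment(s) drawn
Waypoints (10 total):
(-10, -9)
(-8.455, -6.428)
(-7.425, -4.714)
(-5.88, -2.143)
(-4.85, -0.428)
(-3.305, 2.143)
(-2.274, 3.858)
(-0.729, 6.429)
(0.301, 8.143)
(-0.729, 6.429)

Answer: (-10, -9)
(-8.455, -6.428)
(-7.425, -4.714)
(-5.88, -2.143)
(-4.85, -0.428)
(-3.305, 2.143)
(-2.274, 3.858)
(-0.729, 6.429)
(0.301, 8.143)
(-0.729, 6.429)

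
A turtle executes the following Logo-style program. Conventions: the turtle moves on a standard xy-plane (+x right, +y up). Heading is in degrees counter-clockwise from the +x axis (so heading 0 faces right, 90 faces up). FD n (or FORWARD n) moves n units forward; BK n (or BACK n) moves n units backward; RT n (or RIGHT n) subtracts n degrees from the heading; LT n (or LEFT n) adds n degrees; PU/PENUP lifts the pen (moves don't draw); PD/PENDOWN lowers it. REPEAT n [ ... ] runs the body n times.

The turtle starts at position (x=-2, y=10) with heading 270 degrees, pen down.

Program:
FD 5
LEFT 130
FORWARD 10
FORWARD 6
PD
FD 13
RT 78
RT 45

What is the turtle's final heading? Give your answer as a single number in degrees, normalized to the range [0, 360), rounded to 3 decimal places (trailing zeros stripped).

Executing turtle program step by step:
Start: pos=(-2,10), heading=270, pen down
FD 5: (-2,10) -> (-2,5) [heading=270, draw]
LT 130: heading 270 -> 40
FD 10: (-2,5) -> (5.66,11.428) [heading=40, draw]
FD 6: (5.66,11.428) -> (10.257,15.285) [heading=40, draw]
PD: pen down
FD 13: (10.257,15.285) -> (20.215,23.641) [heading=40, draw]
RT 78: heading 40 -> 322
RT 45: heading 322 -> 277
Final: pos=(20.215,23.641), heading=277, 4 segment(s) drawn

Answer: 277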